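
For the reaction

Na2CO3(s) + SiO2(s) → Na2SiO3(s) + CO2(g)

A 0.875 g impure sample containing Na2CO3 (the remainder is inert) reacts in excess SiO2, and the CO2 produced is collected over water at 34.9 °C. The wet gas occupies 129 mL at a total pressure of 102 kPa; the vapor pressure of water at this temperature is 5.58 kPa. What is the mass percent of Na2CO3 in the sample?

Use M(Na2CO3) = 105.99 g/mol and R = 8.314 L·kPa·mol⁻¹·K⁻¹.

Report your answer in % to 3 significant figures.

P(CO2) = 102 − 5.58 = 96.42 kPa
n(CO2) = PV/RT = (96.42 × 0.1290) / (8.314 × 308.05) = 0.004857 mol
n(Na2CO3) = (1/1) × 0.004857 = 0.004857 mol
m(Na2CO3) = 0.004857 × 105.99 = 0.5148 g
%Na2CO3 = 0.5148 / 0.875 × 100 = 58.83%

58.8 %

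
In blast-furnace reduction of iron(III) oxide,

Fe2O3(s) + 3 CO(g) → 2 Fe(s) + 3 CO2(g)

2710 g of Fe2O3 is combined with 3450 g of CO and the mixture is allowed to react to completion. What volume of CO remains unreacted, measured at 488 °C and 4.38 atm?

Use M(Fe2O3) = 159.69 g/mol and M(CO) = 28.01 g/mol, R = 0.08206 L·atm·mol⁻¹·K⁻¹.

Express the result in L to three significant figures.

1030 L

n(Fe2O3) = 2710 / 159.69 = 16.97 mol
n(CO) = 3450 / 28.01 = 123.2 mol
For 16.97 mol Fe2O3, stoichiometry requires (3/1) × 16.97 = 50.91 mol CO; 123.2 mol is available, so Fe2O3 is limiting.
n(CO) consumed = (3/1) × 16.97 = 50.91 mol; remaining = 123.2 − 50.91 = 72.29 mol
V(CO) = nRT/P = 72.29 × 0.08206 × 761.15 / 4.38 = 1031 L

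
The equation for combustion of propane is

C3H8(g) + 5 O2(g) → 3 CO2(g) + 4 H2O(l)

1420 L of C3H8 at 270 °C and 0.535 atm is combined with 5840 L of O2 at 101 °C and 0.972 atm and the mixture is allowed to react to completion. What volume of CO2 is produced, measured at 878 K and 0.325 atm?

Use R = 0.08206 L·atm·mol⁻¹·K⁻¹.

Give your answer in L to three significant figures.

11300 L

n(C3H8) = PV/RT = (0.535 × 1420) / (0.08206 × 543.15) = 17.04 mol
n(O2) = PV/RT = (0.972 × 5840) / (0.08206 × 374.15) = 184.9 mol
For 17.04 mol C3H8, stoichiometry requires (5/1) × 17.04 = 85.20 mol O2; 184.9 mol is available, so C3H8 is limiting.
n(CO2) = (3/1) × 17.04 = 51.12 mol
V(CO2) = nRT/P = 51.12 × 0.08206 × 878 / 0.325 = 11330 L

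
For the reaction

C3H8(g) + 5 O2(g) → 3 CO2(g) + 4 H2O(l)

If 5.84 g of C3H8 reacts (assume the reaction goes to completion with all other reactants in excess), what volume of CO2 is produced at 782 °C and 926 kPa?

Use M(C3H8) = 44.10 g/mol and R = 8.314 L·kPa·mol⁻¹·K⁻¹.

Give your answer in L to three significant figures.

n(C3H8) = 5.840 / 44.10 = 0.1324 mol
n(CO2) = (3/1) × 0.1324 = 0.3972 mol
V = nRT/P = 0.3972 × 8.314 × 1055.15 / 926 = 3.763 L

3.76 L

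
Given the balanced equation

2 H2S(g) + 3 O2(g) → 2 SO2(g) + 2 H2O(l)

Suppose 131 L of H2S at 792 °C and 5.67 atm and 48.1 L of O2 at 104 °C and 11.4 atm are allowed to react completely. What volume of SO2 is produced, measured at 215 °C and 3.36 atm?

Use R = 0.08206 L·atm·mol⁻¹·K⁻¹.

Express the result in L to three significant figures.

n(H2S) = PV/RT = (5.67 × 131) / (0.08206 × 1065.15) = 8.498 mol
n(O2) = PV/RT = (11.4 × 48.1) / (0.08206 × 377.15) = 17.72 mol
For 8.498 mol H2S, stoichiometry requires (3/2) × 8.498 = 12.75 mol O2; 17.72 mol is available, so H2S is limiting.
n(SO2) = (2/2) × 8.498 = 8.498 mol
V(SO2) = nRT/P = 8.498 × 0.08206 × 488.15 / 3.36 = 101.3 L

101 L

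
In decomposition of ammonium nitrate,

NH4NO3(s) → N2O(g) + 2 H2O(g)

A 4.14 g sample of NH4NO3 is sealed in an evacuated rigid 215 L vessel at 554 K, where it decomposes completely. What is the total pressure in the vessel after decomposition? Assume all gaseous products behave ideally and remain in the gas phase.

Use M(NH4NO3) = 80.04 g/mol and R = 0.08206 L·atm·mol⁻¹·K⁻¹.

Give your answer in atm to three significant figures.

0.0328 atm

n(NH4NO3) = 4.14 / 80.04 = 0.05172 mol
n(gas produced) = (3/1) × 0.05172 = 0.1552 mol
P = nRT/V = 0.1552 × 0.08206 × 554 / 215 = 0.03282 atm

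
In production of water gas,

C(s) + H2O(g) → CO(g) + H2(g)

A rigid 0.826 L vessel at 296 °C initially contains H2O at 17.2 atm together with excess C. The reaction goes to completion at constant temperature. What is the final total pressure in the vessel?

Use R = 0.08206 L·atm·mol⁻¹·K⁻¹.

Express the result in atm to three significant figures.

Since T and V are fixed, P_final/P_initial = n_final/n_initial = 2/1.
P_final = (2/1) × 17.2 = 34.40 atm

34.4 atm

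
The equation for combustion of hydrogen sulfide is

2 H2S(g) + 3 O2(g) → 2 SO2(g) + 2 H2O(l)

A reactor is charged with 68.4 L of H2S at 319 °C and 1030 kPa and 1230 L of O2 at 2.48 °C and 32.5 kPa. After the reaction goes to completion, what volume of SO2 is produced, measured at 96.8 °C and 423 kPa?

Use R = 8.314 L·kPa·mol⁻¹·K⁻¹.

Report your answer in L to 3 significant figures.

84.6 L

n(H2S) = PV/RT = (1030 × 68.4) / (8.314 × 592.15) = 14.31 mol
n(O2) = PV/RT = (32.5 × 1230) / (8.314 × 275.63) = 17.44 mol
For 14.31 mol H2S, stoichiometry requires (3/2) × 14.31 = 21.46 mol O2; 17.44 mol is available, so O2 is limiting.
n(SO2) = (2/3) × 17.44 = 11.63 mol
V(SO2) = nRT/P = 11.63 × 8.314 × 369.95 / 423 = 84.57 L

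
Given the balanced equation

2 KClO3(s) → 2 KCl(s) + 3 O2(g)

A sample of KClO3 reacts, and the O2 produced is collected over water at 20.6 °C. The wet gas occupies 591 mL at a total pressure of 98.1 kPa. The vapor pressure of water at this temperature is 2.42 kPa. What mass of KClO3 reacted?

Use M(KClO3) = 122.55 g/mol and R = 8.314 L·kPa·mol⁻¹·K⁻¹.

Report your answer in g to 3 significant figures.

P(O2) = 98.1 − 2.42 = 95.68 kPa
n(O2) = PV/RT = (95.68 × 0.5910) / (8.314 × 293.75) = 0.02315 mol
n(KClO3) = (2/3) × 0.02315 = 0.01543 mol
m(KClO3) = 0.01543 × 122.55 = 1.891 g

1.89 g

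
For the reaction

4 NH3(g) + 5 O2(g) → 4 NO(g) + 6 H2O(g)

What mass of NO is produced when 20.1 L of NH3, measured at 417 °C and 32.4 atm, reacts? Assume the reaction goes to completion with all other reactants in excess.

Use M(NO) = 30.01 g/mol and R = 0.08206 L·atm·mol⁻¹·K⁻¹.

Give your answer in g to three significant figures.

345 g

n(NH3) = PV/RT = (32.4 × 20.1) / (0.08206 × 690.15) = 11.50 mol
n(NO) = (4/4) × 11.50 = 11.50 mol
m(NO) = 11.50 × 30.01 = 345.1 g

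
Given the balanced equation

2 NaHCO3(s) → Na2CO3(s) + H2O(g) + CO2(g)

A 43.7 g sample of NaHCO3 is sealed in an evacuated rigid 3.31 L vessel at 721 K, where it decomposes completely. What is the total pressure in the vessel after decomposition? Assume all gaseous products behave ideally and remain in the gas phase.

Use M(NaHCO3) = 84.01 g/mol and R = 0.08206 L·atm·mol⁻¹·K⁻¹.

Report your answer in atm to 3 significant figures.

n(NaHCO3) = 43.7 / 84.01 = 0.5202 mol
n(gas produced) = (2/2) × 0.5202 = 0.5202 mol
P = nRT/V = 0.5202 × 0.08206 × 721 / 3.31 = 9.298 atm

9.30 atm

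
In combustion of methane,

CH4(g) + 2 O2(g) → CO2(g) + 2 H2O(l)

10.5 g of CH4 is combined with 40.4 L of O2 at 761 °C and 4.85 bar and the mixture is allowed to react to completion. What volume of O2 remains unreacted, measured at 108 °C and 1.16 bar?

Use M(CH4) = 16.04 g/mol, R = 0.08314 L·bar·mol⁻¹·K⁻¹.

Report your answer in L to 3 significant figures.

n(CH4) = 10.5 / 16.04 = 0.6546 mol
n(O2) = PV/RT = (4.85 × 40.4) / (0.08314 × 1034.15) = 2.279 mol
For 0.6546 mol CH4, stoichiometry requires (2/1) × 0.6546 = 1.309 mol O2; 2.279 mol is available, so CH4 is limiting.
n(O2) consumed = (2/1) × 0.6546 = 1.309 mol; remaining = 2.279 − 1.309 = 0.9700 mol
V(O2) = nRT/P = 0.9700 × 0.08314 × 381.15 / 1.16 = 26.50 L

26.5 L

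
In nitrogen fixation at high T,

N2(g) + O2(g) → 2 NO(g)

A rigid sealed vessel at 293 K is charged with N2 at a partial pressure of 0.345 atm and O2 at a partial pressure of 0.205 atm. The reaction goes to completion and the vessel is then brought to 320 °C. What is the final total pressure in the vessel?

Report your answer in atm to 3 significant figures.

1.11 atm

Because the vessel is rigid and T is held at 293 K, work the stoichiometry in partial pressures (P_i = n_iRT/V).
P(O2) required for 0.345 atm of N2 = (1/1) × 0.345 = 0.3450 atm; available 0.205 atm, so O2 is limiting.
P(N2) remaining = 0.345 − (1/1) × 0.205 = 0.1400 atm
P(gaseous products) = (2)/1 × 0.205 = 0.4100 atm
P_total at 293 K = 0.1400 + 0.4100 = 0.5500 atm
Scaling to 320 °C: P = 0.5500 × 593.15/293 = 1.113 atm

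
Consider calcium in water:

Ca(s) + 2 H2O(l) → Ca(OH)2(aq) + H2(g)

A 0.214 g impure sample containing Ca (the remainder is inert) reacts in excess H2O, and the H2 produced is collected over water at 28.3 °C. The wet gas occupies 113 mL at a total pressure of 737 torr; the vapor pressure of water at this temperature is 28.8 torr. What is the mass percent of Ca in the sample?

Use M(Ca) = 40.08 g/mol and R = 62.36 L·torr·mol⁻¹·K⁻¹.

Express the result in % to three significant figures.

79.7 %

P(H2) = 737 − 28.8 = 708.2 torr
n(H2) = PV/RT = (708.2 × 0.1130) / (62.36 × 301.45) = 0.004257 mol
n(Ca) = (1/1) × 0.004257 = 0.004257 mol
m(Ca) = 0.004257 × 40.08 = 0.1706 g
%Ca = 0.1706 / 0.214 × 100 = 79.72%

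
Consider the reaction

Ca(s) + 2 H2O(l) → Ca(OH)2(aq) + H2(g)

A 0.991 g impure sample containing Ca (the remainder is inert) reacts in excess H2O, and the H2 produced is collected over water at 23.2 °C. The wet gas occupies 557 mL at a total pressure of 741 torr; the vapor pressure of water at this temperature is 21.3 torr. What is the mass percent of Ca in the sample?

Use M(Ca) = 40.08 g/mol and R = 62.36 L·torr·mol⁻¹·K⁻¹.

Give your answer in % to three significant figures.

P(H2) = 741 − 21.3 = 719.7 torr
n(H2) = PV/RT = (719.7 × 0.5570) / (62.36 × 296.35) = 0.02169 mol
n(Ca) = (1/1) × 0.02169 = 0.02169 mol
m(Ca) = 0.02169 × 40.08 = 0.8693 g
%Ca = 0.8693 / 0.991 × 100 = 87.72%

87.7 %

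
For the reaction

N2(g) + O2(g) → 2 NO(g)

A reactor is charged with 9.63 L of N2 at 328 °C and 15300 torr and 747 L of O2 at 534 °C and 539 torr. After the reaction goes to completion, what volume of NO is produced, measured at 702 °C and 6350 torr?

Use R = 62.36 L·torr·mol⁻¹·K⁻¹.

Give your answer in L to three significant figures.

n(N2) = PV/RT = (15300 × 9.63) / (62.36 × 601.15) = 3.930 mol
n(O2) = PV/RT = (539 × 747) / (62.36 × 807.15) = 7.999 mol
For 3.930 mol N2, stoichiometry requires (1/1) × 3.930 = 3.930 mol O2; 7.999 mol is available, so N2 is limiting.
n(NO) = (2/1) × 3.930 = 7.860 mol
V(NO) = nRT/P = 7.860 × 62.36 × 975.15 / 6350 = 75.27 L

75.3 L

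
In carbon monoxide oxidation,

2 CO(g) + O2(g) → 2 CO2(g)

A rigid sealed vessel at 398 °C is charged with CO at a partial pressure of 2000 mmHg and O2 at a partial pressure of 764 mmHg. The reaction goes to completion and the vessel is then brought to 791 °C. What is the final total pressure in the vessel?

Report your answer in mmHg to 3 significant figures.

At constant V, partial pressures at 398 °C are proportional to moles, so apply stoichiometry directly to pressures.
P(O2) required for 2000 mmHg of CO = (1/2) × 2000 = 1000 mmHg; available 764 mmHg, so O2 is limiting.
P(CO) remaining = 2000 − (2/1) × 764 = 472.0 mmHg
P(gaseous products) = (2)/1 × 764 = 1528 mmHg
P_total at 398 °C = 472.0 + 1528 = 2000 mmHg
Scaling to 791 °C: P = 2000 × 1064.15/671.15 = 3171 mmHg

3170 mmHg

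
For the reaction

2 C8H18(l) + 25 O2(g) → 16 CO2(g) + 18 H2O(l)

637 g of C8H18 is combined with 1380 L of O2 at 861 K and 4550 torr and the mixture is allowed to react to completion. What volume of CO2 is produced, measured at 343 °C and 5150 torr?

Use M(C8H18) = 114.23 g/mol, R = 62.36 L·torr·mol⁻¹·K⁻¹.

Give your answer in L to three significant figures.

333 L

n(C8H18) = 637 / 114.23 = 5.576 mol
n(O2) = PV/RT = (4550 × 1380) / (62.36 × 861) = 116.9 mol
For 5.576 mol C8H18, stoichiometry requires (25/2) × 5.576 = 69.70 mol O2; 116.9 mol is available, so C8H18 is limiting.
n(CO2) = (16/2) × 5.576 = 44.61 mol
V(CO2) = nRT/P = 44.61 × 62.36 × 616.15 / 5150 = 332.8 L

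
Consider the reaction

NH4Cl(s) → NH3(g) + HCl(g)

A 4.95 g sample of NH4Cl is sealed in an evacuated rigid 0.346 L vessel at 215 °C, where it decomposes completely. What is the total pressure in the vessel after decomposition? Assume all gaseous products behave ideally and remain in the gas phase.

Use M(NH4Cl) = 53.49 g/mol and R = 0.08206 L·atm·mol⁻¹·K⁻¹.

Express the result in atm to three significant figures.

n(NH4Cl) = 4.95 / 53.49 = 0.09254 mol
n(gas produced) = (2/1) × 0.09254 = 0.1851 mol
P = nRT/V = 0.1851 × 0.08206 × 488.15 / 0.346 = 21.43 atm

21.4 atm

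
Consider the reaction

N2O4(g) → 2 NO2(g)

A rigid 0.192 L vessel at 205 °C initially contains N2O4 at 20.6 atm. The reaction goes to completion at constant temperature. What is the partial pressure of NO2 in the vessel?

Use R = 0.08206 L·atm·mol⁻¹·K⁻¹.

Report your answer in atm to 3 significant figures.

n(N2O4)₀ = PV/RT = (20.6 × 0.192) / (0.08206 × 478.15) = 0.1008 mol
n(NO2) = (2/1) × 0.1008 = 0.2016 mol
P(NO2) = nRT/V = 0.2016 × 0.08206 × 478.15 / 0.192 = 41.20 atm

41.2 atm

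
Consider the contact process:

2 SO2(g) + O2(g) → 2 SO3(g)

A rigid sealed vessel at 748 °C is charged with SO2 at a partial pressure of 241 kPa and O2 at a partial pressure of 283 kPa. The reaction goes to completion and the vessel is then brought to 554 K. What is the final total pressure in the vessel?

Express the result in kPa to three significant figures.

219 kPa

With V and T fixed, P_i ∝ n_i, so the mole ratios apply directly to partial pressures at 748 °C.
P(O2) required for 241 kPa of SO2 = (1/2) × 241 = 120.5 kPa; available 283 kPa, so SO2 is limiting.
P(O2) remaining = 283 − (1/2) × 241 = 162.5 kPa
P(gaseous products) = (2)/2 × 241 = 241.0 kPa
P_total at 748 °C = 162.5 + 241.0 = 403.5 kPa
Scaling to 554 K: P = 403.5 × 554/1021.15 = 218.9 kPa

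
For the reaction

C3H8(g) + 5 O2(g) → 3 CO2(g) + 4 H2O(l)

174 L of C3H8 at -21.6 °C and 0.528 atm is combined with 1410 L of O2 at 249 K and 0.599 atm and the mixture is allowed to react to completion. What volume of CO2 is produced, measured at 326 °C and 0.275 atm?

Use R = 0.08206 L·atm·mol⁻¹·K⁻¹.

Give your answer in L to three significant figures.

n(C3H8) = PV/RT = (0.528 × 174) / (0.08206 × 251.55) = 4.451 mol
n(O2) = PV/RT = (0.599 × 1410) / (0.08206 × 249) = 41.33 mol
For 4.451 mol C3H8, stoichiometry requires (5/1) × 4.451 = 22.25 mol O2; 41.33 mol is available, so C3H8 is limiting.
n(CO2) = (3/1) × 4.451 = 13.35 mol
V(CO2) = nRT/P = 13.35 × 0.08206 × 599.15 / 0.275 = 2387 L

2390 L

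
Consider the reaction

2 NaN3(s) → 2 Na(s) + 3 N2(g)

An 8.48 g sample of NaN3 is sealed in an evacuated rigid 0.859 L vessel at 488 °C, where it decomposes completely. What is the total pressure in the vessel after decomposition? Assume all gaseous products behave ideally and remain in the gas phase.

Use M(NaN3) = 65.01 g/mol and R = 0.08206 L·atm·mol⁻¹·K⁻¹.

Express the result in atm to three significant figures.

n(NaN3) = 8.48 / 65.01 = 0.1304 mol
n(gas produced) = (3/2) × 0.1304 = 0.1956 mol
P = nRT/V = 0.1956 × 0.08206 × 761.15 / 0.859 = 14.22 atm

14.2 atm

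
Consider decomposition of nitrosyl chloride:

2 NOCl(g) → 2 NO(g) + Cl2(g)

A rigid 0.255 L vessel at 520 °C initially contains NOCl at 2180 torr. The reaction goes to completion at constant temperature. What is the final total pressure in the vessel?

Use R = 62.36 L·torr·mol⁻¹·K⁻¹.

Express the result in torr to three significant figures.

3270 torr

Rigid vessel, constant T ⇒ P scales with total gas moles (2 → 3).
P_final = (3/2) × 2180 = 3270 torr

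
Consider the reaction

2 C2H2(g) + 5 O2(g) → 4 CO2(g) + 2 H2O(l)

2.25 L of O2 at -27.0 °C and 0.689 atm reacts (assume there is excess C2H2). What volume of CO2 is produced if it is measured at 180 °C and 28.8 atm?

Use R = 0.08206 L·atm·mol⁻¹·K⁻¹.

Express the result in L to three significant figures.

n(O2) = PV/RT = (0.689 × 2.25) / (0.08206 × 246.15) = 0.07675 mol
n(CO2) = (4/5) × 0.07675 = 0.06140 mol
V = nRT/P = 0.06140 × 0.08206 × 453.15 / 28.8 = 0.07928 L

0.0793 L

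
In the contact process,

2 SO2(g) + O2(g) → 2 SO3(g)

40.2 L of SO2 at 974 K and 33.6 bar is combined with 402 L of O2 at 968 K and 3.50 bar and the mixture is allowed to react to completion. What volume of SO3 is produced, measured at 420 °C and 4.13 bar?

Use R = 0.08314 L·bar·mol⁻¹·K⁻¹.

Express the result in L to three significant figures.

233 L

n(SO2) = PV/RT = (33.6 × 40.2) / (0.08314 × 974) = 16.68 mol
n(O2) = PV/RT = (3.50 × 402) / (0.08314 × 968) = 17.48 mol
For 16.68 mol SO2, stoichiometry requires (1/2) × 16.68 = 8.340 mol O2; 17.48 mol is available, so SO2 is limiting.
n(SO3) = (2/2) × 16.68 = 16.68 mol
V(SO3) = nRT/P = 16.68 × 0.08314 × 693.15 / 4.13 = 232.7 L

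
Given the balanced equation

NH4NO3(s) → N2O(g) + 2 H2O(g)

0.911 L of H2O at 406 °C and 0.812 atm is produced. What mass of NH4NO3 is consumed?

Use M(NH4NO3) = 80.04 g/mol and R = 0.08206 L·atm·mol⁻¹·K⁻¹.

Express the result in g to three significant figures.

n(H2O) = PV/RT = (0.812 × 0.911) / (0.08206 × 679.15) = 0.01327 mol
n(NH4NO3) = (1/2) × 0.01327 = 0.006635 mol
m(NH4NO3) = 0.006635 × 80.04 = 0.5311 g

0.531 g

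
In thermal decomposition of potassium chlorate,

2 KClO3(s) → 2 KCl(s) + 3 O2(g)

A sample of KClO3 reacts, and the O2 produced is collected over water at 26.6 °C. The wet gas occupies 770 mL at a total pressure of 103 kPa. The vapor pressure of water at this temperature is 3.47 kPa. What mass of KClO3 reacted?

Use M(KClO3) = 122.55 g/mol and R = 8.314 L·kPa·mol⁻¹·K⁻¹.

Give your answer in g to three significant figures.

P(O2) = 103 − 3.47 = 99.53 kPa
n(O2) = PV/RT = (99.53 × 0.7700) / (8.314 × 299.75) = 0.03075 mol
n(KClO3) = (2/3) × 0.03075 = 0.02050 mol
m(KClO3) = 0.02050 × 122.55 = 2.512 g

2.51 g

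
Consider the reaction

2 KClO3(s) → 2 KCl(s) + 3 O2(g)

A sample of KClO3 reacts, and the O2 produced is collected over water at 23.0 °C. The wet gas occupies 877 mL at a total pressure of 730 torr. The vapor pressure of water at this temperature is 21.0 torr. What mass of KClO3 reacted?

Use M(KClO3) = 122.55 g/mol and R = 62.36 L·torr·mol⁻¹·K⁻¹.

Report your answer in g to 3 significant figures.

P(O2) = 730 − 21.0 = 709.0 torr
n(O2) = PV/RT = (709.0 × 0.8770) / (62.36 × 296.15) = 0.03367 mol
n(KClO3) = (2/3) × 0.03367 = 0.02245 mol
m(KClO3) = 0.02245 × 122.55 = 2.751 g

2.75 g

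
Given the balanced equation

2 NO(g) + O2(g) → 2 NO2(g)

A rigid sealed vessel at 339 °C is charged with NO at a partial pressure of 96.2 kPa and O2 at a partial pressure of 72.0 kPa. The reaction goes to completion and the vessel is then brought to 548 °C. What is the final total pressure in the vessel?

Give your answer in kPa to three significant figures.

At constant V, partial pressures at 339 °C are proportional to moles, so apply stoichiometry directly to pressures.
P(O2) required for 96.2 kPa of NO = (1/2) × 96.2 = 48.10 kPa; available 72.0 kPa, so NO is limiting.
P(O2) remaining = 72.0 − (1/2) × 96.2 = 23.90 kPa
P(gaseous products) = (2)/2 × 96.2 = 96.20 kPa
P_total at 339 °C = 23.90 + 96.20 = 120.1 kPa
Scaling to 548 °C: P = 120.1 × 821.15/612.15 = 161.1 kPa

161 kPa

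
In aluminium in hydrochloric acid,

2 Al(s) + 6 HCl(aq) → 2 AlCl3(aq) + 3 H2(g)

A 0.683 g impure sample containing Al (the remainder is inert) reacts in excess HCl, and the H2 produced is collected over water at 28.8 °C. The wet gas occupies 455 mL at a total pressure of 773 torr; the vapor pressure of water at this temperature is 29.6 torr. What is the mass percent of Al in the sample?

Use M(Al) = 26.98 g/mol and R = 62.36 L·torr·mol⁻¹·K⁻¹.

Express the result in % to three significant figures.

47.3 %

P(H2) = 773 − 29.6 = 743.4 torr
n(H2) = PV/RT = (743.4 × 0.4550) / (62.36 × 301.95) = 0.01796 mol
n(Al) = (2/3) × 0.01796 = 0.01197 mol
m(Al) = 0.01197 × 26.98 = 0.3230 g
%Al = 0.3230 / 0.683 × 100 = 47.29%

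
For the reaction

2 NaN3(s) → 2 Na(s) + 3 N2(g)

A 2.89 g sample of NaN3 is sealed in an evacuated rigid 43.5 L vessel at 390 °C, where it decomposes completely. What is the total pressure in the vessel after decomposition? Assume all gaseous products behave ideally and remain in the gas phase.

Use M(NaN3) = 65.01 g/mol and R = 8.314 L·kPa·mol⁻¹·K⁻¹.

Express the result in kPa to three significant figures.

8.45 kPa

n(NaN3) = 2.89 / 65.01 = 0.04445 mol
n(gas produced) = (3/2) × 0.04445 = 0.06668 mol
P = nRT/V = 0.06668 × 8.314 × 663.15 / 43.5 = 8.451 kPa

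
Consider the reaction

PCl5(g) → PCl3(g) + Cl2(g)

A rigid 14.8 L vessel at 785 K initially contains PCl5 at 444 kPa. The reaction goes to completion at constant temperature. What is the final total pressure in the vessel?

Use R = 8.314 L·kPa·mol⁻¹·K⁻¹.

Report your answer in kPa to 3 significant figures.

888 kPa

Since T and V are fixed, P_final/P_initial = n_final/n_initial = 2/1.
P_final = (2/1) × 444 = 888.0 kPa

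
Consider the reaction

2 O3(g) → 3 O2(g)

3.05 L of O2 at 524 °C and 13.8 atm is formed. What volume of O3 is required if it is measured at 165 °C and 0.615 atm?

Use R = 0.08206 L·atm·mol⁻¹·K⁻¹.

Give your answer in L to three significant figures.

25.1 L

n(O2) = PV/RT = (13.8 × 3.05) / (0.08206 × 797.15) = 0.6434 mol
n(O3) = (2/3) × 0.6434 = 0.4289 mol
V = nRT/P = 0.4289 × 0.08206 × 438.15 / 0.615 = 25.07 L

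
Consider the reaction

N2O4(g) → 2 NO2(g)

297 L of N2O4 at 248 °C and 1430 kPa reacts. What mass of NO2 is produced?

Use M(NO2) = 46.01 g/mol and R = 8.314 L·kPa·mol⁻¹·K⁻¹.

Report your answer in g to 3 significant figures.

n(N2O4) = PV/RT = (1430 × 297) / (8.314 × 521.15) = 98.02 mol
n(NO2) = (2/1) × 98.02 = 196.0 mol
m(NO2) = 196.0 × 46.01 = 9018 g

9020 g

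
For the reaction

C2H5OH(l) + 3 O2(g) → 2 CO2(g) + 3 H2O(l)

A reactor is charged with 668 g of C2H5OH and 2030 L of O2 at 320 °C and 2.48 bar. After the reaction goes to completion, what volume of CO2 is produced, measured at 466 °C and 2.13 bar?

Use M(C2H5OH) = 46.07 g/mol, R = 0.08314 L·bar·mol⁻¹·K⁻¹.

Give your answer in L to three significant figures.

n(C2H5OH) = 668 / 46.07 = 14.50 mol
n(O2) = PV/RT = (2.48 × 2030) / (0.08314 × 593.15) = 102.1 mol
For 14.50 mol C2H5OH, stoichiometry requires (3/1) × 14.50 = 43.50 mol O2; 102.1 mol is available, so C2H5OH is limiting.
n(CO2) = (2/1) × 14.50 = 29.00 mol
V(CO2) = nRT/P = 29.00 × 0.08314 × 739.15 / 2.13 = 836.7 L

837 L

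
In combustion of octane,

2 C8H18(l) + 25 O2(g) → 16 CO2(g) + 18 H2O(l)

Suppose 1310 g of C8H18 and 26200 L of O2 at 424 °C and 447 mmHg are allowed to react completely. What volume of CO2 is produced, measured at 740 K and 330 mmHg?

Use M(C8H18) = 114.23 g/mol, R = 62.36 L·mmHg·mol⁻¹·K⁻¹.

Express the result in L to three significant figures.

n(C8H18) = 1310 / 114.23 = 11.47 mol
n(O2) = PV/RT = (447 × 26200) / (62.36 × 697.15) = 269.4 mol
For 11.47 mol C8H18, stoichiometry requires (25/2) × 11.47 = 143.4 mol O2; 269.4 mol is available, so C8H18 is limiting.
n(CO2) = (16/2) × 11.47 = 91.76 mol
V(CO2) = nRT/P = 91.76 × 62.36 × 740 / 330 = 12830 L

12800 L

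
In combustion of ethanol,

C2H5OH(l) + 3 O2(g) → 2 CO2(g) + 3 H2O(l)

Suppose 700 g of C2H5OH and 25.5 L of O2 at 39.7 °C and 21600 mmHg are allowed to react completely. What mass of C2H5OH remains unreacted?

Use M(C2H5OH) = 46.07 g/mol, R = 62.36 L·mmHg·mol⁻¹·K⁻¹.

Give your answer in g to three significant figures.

266 g

n(C2H5OH) = 700 / 46.07 = 15.19 mol
n(O2) = PV/RT = (21600 × 25.5) / (62.36 × 312.85) = 28.23 mol
For 15.19 mol C2H5OH, stoichiometry requires (3/1) × 15.19 = 45.57 mol O2; 28.23 mol is available, so O2 is limiting.
n(C2H5OH) consumed = (1/3) × 28.23 = 9.410 mol; remaining = 15.19 − 9.410 = 5.780 mol
m(C2H5OH) = 5.780 × 46.07 = 266.3 g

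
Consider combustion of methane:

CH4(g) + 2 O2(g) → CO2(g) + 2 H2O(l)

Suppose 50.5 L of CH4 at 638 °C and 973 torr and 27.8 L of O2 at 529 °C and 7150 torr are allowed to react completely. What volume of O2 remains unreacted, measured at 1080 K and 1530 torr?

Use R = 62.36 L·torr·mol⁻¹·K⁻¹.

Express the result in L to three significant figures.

98.8 L

n(CH4) = PV/RT = (973 × 50.5) / (62.36 × 911.15) = 0.8648 mol
n(O2) = PV/RT = (7150 × 27.8) / (62.36 × 802.15) = 3.974 mol
For 0.8648 mol CH4, stoichiometry requires (2/1) × 0.8648 = 1.730 mol O2; 3.974 mol is available, so CH4 is limiting.
n(O2) consumed = (2/1) × 0.8648 = 1.730 mol; remaining = 3.974 − 1.730 = 2.244 mol
V(O2) = nRT/P = 2.244 × 62.36 × 1080 / 1530 = 98.78 L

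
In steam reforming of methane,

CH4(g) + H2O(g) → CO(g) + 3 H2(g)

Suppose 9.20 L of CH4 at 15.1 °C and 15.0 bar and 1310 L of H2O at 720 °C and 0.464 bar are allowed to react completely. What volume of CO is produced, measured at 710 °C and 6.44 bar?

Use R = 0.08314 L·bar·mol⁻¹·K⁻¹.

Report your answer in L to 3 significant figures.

n(CH4) = PV/RT = (15.0 × 9.20) / (0.08314 × 288.25) = 5.758 mol
n(H2O) = PV/RT = (0.464 × 1310) / (0.08314 × 993.15) = 7.361 mol
For 5.758 mol CH4, stoichiometry requires (1/1) × 5.758 = 5.758 mol H2O; 7.361 mol is available, so CH4 is limiting.
n(CO) = (1/1) × 5.758 = 5.758 mol
V(CO) = nRT/P = 5.758 × 0.08314 × 983.15 / 6.44 = 73.08 L

73.1 L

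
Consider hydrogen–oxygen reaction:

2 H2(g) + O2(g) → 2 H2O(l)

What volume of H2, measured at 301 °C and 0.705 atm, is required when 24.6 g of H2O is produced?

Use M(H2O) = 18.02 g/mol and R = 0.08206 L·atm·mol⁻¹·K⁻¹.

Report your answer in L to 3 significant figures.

n(H2O) = 24.60 / 18.02 = 1.365 mol
n(H2) = (2/2) × 1.365 = 1.365 mol
V = nRT/P = 1.365 × 0.08206 × 574.15 / 0.705 = 91.22 L

91.2 L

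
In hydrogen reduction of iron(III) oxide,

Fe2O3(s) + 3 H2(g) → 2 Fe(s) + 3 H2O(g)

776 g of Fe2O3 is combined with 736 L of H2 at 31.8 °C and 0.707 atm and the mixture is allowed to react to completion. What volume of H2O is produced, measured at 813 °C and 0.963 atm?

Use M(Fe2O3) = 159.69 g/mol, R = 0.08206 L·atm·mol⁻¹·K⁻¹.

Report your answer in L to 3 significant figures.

1350 L

n(Fe2O3) = 776 / 159.69 = 4.859 mol
n(H2) = PV/RT = (0.707 × 736) / (0.08206 × 304.95) = 20.79 mol
For 4.859 mol Fe2O3, stoichiometry requires (3/1) × 4.859 = 14.58 mol H2; 20.79 mol is available, so Fe2O3 is limiting.
n(H2O) = (3/1) × 4.859 = 14.58 mol
V(H2O) = nRT/P = 14.58 × 0.08206 × 1086.15 / 0.963 = 1349 L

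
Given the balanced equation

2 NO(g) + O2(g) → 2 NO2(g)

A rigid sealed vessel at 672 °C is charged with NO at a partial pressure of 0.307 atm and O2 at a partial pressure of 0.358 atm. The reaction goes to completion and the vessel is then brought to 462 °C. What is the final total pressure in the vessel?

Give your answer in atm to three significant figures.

With V and T fixed, P_i ∝ n_i, so the mole ratios apply directly to partial pressures at 672 °C.
P(O2) required for 0.307 atm of NO = (1/2) × 0.307 = 0.1535 atm; available 0.358 atm, so NO is limiting.
P(O2) remaining = 0.358 − (1/2) × 0.307 = 0.2045 atm
P(gaseous products) = (2)/2 × 0.307 = 0.3070 atm
P_total at 672 °C = 0.2045 + 0.3070 = 0.5115 atm
Scaling to 462 °C: P = 0.5115 × 735.15/945.15 = 0.3979 atm

0.398 atm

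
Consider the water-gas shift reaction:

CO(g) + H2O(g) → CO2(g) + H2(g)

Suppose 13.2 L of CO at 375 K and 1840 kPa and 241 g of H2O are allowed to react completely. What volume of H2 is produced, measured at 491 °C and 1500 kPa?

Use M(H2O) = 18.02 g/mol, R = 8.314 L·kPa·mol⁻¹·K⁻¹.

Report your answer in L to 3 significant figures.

n(CO) = PV/RT = (1840 × 13.2) / (8.314 × 375) = 7.790 mol
n(H2O) = 241 / 18.02 = 13.37 mol
For 7.790 mol CO, stoichiometry requires (1/1) × 7.790 = 7.790 mol H2O; 13.37 mol is available, so CO is limiting.
n(H2) = (1/1) × 7.790 = 7.790 mol
V(H2) = nRT/P = 7.790 × 8.314 × 764.15 / 1500 = 32.99 L

33.0 L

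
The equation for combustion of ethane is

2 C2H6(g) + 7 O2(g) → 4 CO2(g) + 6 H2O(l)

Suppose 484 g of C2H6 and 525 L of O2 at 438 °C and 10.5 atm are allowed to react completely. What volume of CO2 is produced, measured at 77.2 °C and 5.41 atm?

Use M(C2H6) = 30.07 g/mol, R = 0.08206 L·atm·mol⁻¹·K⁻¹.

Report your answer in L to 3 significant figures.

n(C2H6) = 484 / 30.07 = 16.10 mol
n(O2) = PV/RT = (10.5 × 525) / (0.08206 × 711.15) = 94.46 mol
For 16.10 mol C2H6, stoichiometry requires (7/2) × 16.10 = 56.35 mol O2; 94.46 mol is available, so C2H6 is limiting.
n(CO2) = (4/2) × 16.10 = 32.20 mol
V(CO2) = nRT/P = 32.20 × 0.08206 × 350.35 / 5.41 = 171.1 L

171 L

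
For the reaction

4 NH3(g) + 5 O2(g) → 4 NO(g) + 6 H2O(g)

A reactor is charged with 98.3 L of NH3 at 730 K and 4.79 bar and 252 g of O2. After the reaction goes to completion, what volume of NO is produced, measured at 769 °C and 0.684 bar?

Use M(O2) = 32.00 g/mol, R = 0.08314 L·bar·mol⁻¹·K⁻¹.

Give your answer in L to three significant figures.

798 L

n(NH3) = PV/RT = (4.79 × 98.3) / (0.08314 × 730) = 7.758 mol
n(O2) = 252 / 32.00 = 7.875 mol
For 7.758 mol NH3, stoichiometry requires (5/4) × 7.758 = 9.697 mol O2; 7.875 mol is available, so O2 is limiting.
n(NO) = (4/5) × 7.875 = 6.300 mol
V(NO) = nRT/P = 6.300 × 0.08314 × 1042.15 / 0.684 = 798.0 L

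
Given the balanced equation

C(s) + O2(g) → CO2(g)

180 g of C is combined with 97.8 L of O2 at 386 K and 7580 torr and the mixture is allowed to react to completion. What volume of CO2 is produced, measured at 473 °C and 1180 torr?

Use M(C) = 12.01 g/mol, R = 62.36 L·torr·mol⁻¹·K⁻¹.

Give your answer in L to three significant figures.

591 L

n(C) = 180 / 12.01 = 14.99 mol
n(O2) = PV/RT = (7580 × 97.8) / (62.36 × 386) = 30.80 mol
For 14.99 mol C, stoichiometry requires (1/1) × 14.99 = 14.99 mol O2; 30.80 mol is available, so C is limiting.
n(CO2) = (1/1) × 14.99 = 14.99 mol
V(CO2) = nRT/P = 14.99 × 62.36 × 746.15 / 1180 = 591.1 L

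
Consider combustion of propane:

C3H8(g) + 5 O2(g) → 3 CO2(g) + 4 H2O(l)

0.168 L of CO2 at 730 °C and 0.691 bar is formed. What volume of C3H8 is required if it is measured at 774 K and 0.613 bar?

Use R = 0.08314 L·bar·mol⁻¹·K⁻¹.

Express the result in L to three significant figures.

0.0487 L

n(CO2) = PV/RT = (0.691 × 0.168) / (0.08314 × 1003.15) = 0.001392 mol
n(C3H8) = (1/3) × 0.001392 = 0.0004640 mol
V = nRT/P = 0.0004640 × 0.08314 × 774 / 0.613 = 0.04871 L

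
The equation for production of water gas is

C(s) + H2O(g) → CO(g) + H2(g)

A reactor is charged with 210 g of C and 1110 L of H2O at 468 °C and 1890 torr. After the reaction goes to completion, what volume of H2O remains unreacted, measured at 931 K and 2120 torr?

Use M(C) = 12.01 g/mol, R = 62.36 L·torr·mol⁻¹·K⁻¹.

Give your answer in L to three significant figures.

764 L

n(C) = 210 / 12.01 = 17.49 mol
n(H2O) = PV/RT = (1890 × 1110) / (62.36 × 741.15) = 45.39 mol
For 17.49 mol C, stoichiometry requires (1/1) × 17.49 = 17.49 mol H2O; 45.39 mol is available, so C is limiting.
n(H2O) consumed = (1/1) × 17.49 = 17.49 mol; remaining = 45.39 − 17.49 = 27.90 mol
V(H2O) = nRT/P = 27.90 × 62.36 × 931 / 2120 = 764.1 L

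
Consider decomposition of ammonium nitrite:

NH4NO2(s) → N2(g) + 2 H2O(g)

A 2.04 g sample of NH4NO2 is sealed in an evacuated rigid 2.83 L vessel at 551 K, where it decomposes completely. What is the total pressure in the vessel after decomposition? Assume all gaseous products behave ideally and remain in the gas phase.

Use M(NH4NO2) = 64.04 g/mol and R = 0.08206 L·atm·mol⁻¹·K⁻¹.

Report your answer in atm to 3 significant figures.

n(NH4NO2) = 2.04 / 64.04 = 0.03186 mol
n(gas produced) = (3/1) × 0.03186 = 0.09558 mol
P = nRT/V = 0.09558 × 0.08206 × 551 / 2.83 = 1.527 atm

1.53 atm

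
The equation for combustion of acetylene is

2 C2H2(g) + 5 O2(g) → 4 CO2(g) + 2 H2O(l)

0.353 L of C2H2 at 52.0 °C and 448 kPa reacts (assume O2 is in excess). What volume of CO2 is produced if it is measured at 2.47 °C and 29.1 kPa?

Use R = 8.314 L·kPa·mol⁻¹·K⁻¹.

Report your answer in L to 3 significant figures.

n(C2H2) = PV/RT = (448 × 0.353) / (8.314 × 325.15) = 0.05850 mol
n(CO2) = (4/2) × 0.05850 = 0.1170 mol
V = nRT/P = 0.1170 × 8.314 × 275.62 / 29.1 = 9.213 L

9.21 L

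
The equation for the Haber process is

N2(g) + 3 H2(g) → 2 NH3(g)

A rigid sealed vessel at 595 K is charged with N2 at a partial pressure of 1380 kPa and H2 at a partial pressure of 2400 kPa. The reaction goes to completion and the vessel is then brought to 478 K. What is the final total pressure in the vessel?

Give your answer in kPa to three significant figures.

1750 kPa

With V and T fixed, P_i ∝ n_i, so the mole ratios apply directly to partial pressures at 595 K.
P(H2) required for 1380 kPa of N2 = (3/1) × 1380 = 4140 kPa; available 2400 kPa, so H2 is limiting.
P(N2) remaining = 1380 − (1/3) × 2400 = 580.0 kPa
P(gaseous products) = (2)/3 × 2400 = 1600 kPa
P_total at 595 K = 580.0 + 1600 = 2180 kPa
Scaling to 478 K: P = 2180 × 478/595 = 1751 kPa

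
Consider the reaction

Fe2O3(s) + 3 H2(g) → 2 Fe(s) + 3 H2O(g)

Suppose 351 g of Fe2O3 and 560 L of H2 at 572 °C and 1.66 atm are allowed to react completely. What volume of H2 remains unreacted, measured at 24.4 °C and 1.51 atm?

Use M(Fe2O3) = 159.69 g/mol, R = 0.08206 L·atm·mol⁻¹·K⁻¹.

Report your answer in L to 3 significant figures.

110 L

n(Fe2O3) = 351 / 159.69 = 2.198 mol
n(H2) = PV/RT = (1.66 × 560) / (0.08206 × 845.15) = 13.40 mol
For 2.198 mol Fe2O3, stoichiometry requires (3/1) × 2.198 = 6.594 mol H2; 13.40 mol is available, so Fe2O3 is limiting.
n(H2) consumed = (3/1) × 2.198 = 6.594 mol; remaining = 13.40 − 6.594 = 6.806 mol
V(H2) = nRT/P = 6.806 × 0.08206 × 297.55 / 1.51 = 110.1 L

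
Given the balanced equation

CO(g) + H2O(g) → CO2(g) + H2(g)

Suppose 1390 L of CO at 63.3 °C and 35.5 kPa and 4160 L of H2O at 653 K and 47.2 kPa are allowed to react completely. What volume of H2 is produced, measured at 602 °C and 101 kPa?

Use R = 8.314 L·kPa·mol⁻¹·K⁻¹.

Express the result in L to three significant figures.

n(CO) = PV/RT = (35.5 × 1390) / (8.314 × 336.45) = 17.64 mol
n(H2O) = PV/RT = (47.2 × 4160) / (8.314 × 653) = 36.17 mol
For 17.64 mol CO, stoichiometry requires (1/1) × 17.64 = 17.64 mol H2O; 36.17 mol is available, so CO is limiting.
n(H2) = (1/1) × 17.64 = 17.64 mol
V(H2) = nRT/P = 17.64 × 8.314 × 875.15 / 101 = 1271 L

1270 L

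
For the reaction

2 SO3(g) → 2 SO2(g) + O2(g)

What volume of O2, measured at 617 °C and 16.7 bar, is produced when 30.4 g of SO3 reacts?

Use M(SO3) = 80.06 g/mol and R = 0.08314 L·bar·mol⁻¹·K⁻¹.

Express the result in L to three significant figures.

0.841 L

n(SO3) = 30.40 / 80.06 = 0.3797 mol
n(O2) = (1/2) × 0.3797 = 0.1898 mol
V = nRT/P = 0.1898 × 0.08314 × 890.15 / 16.7 = 0.8411 L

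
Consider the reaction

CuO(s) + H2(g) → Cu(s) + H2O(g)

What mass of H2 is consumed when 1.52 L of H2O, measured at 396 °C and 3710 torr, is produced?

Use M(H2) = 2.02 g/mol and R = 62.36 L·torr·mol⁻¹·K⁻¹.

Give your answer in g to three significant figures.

n(H2O) = PV/RT = (3710 × 1.52) / (62.36 × 669.15) = 0.1351 mol
n(H2) = (1/1) × 0.1351 = 0.1351 mol
m(H2) = 0.1351 × 2.02 = 0.2729 g

0.273 g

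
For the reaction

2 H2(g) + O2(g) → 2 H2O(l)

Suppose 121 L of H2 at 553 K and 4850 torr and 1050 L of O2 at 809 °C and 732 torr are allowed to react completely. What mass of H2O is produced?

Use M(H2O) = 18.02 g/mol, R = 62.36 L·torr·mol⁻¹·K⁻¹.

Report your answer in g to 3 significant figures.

n(H2) = PV/RT = (4850 × 121) / (62.36 × 553) = 17.02 mol
n(O2) = PV/RT = (732 × 1050) / (62.36 × 1082.15) = 11.39 mol
For 17.02 mol H2, stoichiometry requires (1/2) × 17.02 = 8.510 mol O2; 11.39 mol is available, so H2 is limiting.
n(H2O) = (2/2) × 17.02 = 17.02 mol
m(H2O) = 17.02 × 18.02 = 306.7 g

307 g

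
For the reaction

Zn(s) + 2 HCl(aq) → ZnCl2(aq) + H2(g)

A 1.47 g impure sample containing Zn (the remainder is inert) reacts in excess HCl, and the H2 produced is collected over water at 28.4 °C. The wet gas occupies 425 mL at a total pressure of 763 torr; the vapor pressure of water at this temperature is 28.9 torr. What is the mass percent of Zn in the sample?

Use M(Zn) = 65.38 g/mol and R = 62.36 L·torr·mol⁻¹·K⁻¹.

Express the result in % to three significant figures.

P(H2) = 763 − 28.9 = 734.1 torr
n(H2) = PV/RT = (734.1 × 0.4250) / (62.36 × 301.55) = 0.01659 mol
n(Zn) = (1/1) × 0.01659 = 0.01659 mol
m(Zn) = 0.01659 × 65.38 = 1.085 g
%Zn = 1.085 / 1.47 × 100 = 73.81%

73.8 %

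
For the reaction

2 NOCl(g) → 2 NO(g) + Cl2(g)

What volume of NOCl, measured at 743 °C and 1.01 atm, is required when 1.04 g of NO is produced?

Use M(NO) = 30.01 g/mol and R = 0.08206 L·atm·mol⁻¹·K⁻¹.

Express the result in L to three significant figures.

2.86 L

n(NO) = 1.040 / 30.01 = 0.03466 mol
n(NOCl) = (2/2) × 0.03466 = 0.03466 mol
V = nRT/P = 0.03466 × 0.08206 × 1016.15 / 1.01 = 2.862 L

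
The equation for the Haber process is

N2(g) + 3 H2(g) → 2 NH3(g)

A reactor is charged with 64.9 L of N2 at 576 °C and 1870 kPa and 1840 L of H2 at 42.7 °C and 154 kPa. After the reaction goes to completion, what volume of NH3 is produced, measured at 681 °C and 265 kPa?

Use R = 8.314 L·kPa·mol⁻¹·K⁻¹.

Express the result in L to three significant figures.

n(N2) = PV/RT = (1870 × 64.9) / (8.314 × 849.15) = 17.19 mol
n(H2) = PV/RT = (154 × 1840) / (8.314 × 315.85) = 107.9 mol
For 17.19 mol N2, stoichiometry requires (3/1) × 17.19 = 51.57 mol H2; 107.9 mol is available, so N2 is limiting.
n(NH3) = (2/1) × 17.19 = 34.38 mol
V(NH3) = nRT/P = 34.38 × 8.314 × 954.15 / 265 = 1029 L

1030 L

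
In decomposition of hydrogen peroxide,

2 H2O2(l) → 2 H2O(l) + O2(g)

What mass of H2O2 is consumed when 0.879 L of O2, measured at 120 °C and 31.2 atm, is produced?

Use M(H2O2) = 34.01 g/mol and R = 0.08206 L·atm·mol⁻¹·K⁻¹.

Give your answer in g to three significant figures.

57.8 g

n(O2) = PV/RT = (31.2 × 0.879) / (0.08206 × 393.15) = 0.8501 mol
n(H2O2) = (2/1) × 0.8501 = 1.700 mol
m(H2O2) = 1.700 × 34.01 = 57.82 g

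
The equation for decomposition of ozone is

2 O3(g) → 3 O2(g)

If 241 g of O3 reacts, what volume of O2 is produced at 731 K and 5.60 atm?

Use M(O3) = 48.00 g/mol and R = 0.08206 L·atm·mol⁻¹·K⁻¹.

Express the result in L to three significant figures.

80.7 L

n(O3) = 241.0 / 48.00 = 5.021 mol
n(O2) = (3/2) × 5.021 = 7.531 mol
V = nRT/P = 7.531 × 0.08206 × 731 / 5.60 = 80.67 L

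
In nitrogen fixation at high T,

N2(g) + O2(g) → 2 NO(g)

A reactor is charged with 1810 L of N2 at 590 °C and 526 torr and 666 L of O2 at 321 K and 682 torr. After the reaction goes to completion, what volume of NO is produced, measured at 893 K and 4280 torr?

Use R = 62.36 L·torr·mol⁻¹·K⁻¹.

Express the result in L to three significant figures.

460 L

n(N2) = PV/RT = (526 × 1810) / (62.36 × 863.15) = 17.69 mol
n(O2) = PV/RT = (682 × 666) / (62.36 × 321) = 22.69 mol
For 17.69 mol N2, stoichiometry requires (1/1) × 17.69 = 17.69 mol O2; 22.69 mol is available, so N2 is limiting.
n(NO) = (2/1) × 17.69 = 35.38 mol
V(NO) = nRT/P = 35.38 × 62.36 × 893 / 4280 = 460.3 L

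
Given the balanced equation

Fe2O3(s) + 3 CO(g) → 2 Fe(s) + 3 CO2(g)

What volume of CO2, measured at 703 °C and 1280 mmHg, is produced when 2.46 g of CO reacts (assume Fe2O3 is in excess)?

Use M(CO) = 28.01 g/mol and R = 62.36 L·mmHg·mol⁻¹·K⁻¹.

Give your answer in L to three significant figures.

n(CO) = 2.460 / 28.01 = 0.08783 mol
n(CO2) = (3/3) × 0.08783 = 0.08783 mol
V = nRT/P = 0.08783 × 62.36 × 976.15 / 1280 = 4.177 L

4.18 L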